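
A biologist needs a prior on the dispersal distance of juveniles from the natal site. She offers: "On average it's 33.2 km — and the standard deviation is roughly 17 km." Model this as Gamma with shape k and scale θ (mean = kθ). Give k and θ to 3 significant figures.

For Gamma(k, scale θ): mean = kθ, variance = kθ², so CV = 1/√k.
CV = SD/mean = 17/33.2 = 0.512, hence k = 1/CV² = 3.81.
Then θ = mean/k = 33.2/3.81 = 8.7.

k ≈ 3.81, θ ≈ 8.7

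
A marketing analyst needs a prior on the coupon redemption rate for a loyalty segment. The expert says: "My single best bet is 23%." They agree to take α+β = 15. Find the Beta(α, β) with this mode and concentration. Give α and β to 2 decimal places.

For α,β > 1 the Beta mode is (α−1)/(α+β−2). With α+β = 15, the mode is (α−1)/13.
Set (α−1)/13 = 0.23 → α = 1 + 0.23·13 = 3.99.
β = 15 − α = 11.01.

α = 3.99, β = 11.01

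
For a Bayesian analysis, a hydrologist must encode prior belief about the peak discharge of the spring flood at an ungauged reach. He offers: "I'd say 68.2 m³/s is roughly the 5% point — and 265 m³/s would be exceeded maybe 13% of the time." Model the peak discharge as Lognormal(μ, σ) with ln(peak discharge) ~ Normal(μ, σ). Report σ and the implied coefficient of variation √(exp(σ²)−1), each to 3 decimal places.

If T ~ Lognormal(μ,σ) then ln T ~ Normal(μ,σ), so the p-quantile of ln T is μ + z_p·σ.
ln(68.2) = 4.222 and ln(265) = 5.58; z_{0.05} = -1.645, z_{0.87} = 1.126.
σ = (5.58 − 4.222)/(1.126 − (-1.645)) = 0.490.
μ = 4.222 − (-1.645)·0.490 = 5.028.
CV = √(exp(σ²)−1) = √(exp(0.2399)−1) = 0.521.

σ ≈ 0.490, CV ≈ 0.521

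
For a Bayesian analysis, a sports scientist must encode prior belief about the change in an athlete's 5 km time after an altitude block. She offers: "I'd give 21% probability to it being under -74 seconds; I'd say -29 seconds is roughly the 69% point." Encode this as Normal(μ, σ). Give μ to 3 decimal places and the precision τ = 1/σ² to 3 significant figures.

μ = -46.134, τ = 0.000837

The p-quantile of Normal(μ,σ) is μ + z_p·σ, with z_{0.21} = -0.8064 and z_{0.69} = 0.4959.
Eliminate σ: μ = (z₂·x₁ − z₁·x₂)/(z₂ − z₁) = (0.4959·-74 − (-0.8064)·-29)/1.302 = -46.134.
Then σ = (x₂ − x₁)/(z₂ − z₁) = (-29 − -74)/1.302 = 34.555.
Precision τ = 1/σ² = 1/34.56² = 0.000837.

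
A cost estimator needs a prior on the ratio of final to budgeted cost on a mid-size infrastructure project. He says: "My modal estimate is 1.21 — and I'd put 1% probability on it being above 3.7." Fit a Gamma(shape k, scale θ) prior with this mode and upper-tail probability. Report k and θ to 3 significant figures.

k ≈ 4.59, θ ≈ 0.337

Gamma(k,θ) with k>1 has mode (k−1)θ, so θ = 1.21/(k−1).
Need P(X < 3.7) = 0.99 with θ tied to k this way. Start at k = 2, θ = 1.21: P(X<3.7) ≈ 0.809.
Too low — raise k to concentrate. Iterating converges to k ≈ 4.59.
Then θ = 1.21/(4.59−1) ≈ 0.337.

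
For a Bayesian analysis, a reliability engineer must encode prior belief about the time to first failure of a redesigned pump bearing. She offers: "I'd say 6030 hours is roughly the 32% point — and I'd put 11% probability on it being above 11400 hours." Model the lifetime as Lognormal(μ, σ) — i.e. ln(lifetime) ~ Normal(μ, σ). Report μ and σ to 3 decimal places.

μ ≈ 8.880, σ ≈ 0.376

If T ~ Lognormal(μ,σ) then ln T ~ Normal(μ,σ), so the p-quantile of ln T is μ + z_p·σ.
ln(6030) = 8.705 and ln(11400) = 9.341; z_{0.32} = -0.4677, z_{0.89} = 1.227.
σ = (9.341 − 8.705)/(1.227 − (-0.4677)) = 0.376.
μ = 8.705 − (-0.4677)·0.376 = 8.880.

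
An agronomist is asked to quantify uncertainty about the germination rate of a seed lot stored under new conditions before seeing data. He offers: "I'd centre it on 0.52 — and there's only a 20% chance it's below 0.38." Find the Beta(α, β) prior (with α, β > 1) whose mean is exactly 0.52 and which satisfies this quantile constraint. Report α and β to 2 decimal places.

With mean 0.52 fixed, write α = 0.52s, β = 0.48s where s = α+β.
Need P(θ < 0.38) = 0.2 under Beta(0.52s, 0.48s). Normal approximation: (q−m)/√(m(1−m)/s) ≈ z_{0.2} = -0.842, so s ≈ 0.52·0.48·(-0.842)²/(0.38−0.52)² = 9.0.
At s = 9.0: P(θ<0.38) ≈ 0.201. Adjusting to match 0.2 gives s ≈ 9.10.
So α = 0.52·9.10 ≈ 4.73, β = 0.48·9.10 ≈ 4.37.

α ≈ 4.73, β ≈ 4.37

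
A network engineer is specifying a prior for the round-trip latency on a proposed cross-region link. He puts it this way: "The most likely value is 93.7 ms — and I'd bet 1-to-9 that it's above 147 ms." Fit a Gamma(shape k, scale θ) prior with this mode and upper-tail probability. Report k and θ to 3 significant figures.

Gamma(k,θ) with k>1 has mode (k−1)θ, so θ = 93.7/(k−1).
Need P(X < 147) = 0.9 with θ tied to k this way. Start at k = 2, θ = 93.7: P(X<147) ≈ 0.465.
Too low — raise k to concentrate. Iterating converges to k ≈ 10.2.
Then θ = 93.7/(10.2−1) ≈ 10.1.

k ≈ 10.2, θ ≈ 10.1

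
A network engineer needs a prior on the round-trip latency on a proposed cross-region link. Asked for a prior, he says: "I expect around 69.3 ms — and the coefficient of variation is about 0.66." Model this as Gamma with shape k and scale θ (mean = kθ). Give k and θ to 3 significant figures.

k ≈ 2.3, θ ≈ 30.2

For Gamma(k, scale θ): mean = kθ, variance = kθ², so CV = 1/√k.
CV = 0.66, hence k = 1/CV² = 2.3.
Then θ = mean/k = 69.3/2.3 = 30.2.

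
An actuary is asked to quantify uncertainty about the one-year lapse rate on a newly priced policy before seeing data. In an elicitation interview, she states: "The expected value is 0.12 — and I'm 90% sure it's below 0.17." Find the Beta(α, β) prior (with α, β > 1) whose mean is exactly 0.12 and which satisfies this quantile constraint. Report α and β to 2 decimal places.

α ≈ 8.88, β ≈ 65.14

With mean 0.12 fixed, write α = 0.12s, β = 0.88s where s = α+β.
Need P(θ < 0.17) = 0.9 under Beta(0.12s, 0.88s). Normal approximation: (q−m)/√(m(1−m)/s) ≈ z_{0.9} = 1.28, so s ≈ 0.12·0.88·(1.28)²/(0.17−0.12)² = 69.4.
At s = 69.4: P(θ<0.17) ≈ 0.894. Adjusting to match 0.9 gives s ≈ 74.03.
So α = 0.12·74.03 ≈ 8.88, β = 0.88·74.03 ≈ 65.14.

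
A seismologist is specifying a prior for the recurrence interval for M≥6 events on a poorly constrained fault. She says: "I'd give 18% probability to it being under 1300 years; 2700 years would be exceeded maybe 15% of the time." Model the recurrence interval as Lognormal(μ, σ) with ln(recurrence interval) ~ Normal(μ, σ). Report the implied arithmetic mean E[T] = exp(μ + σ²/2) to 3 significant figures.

If T ~ Lognormal(μ,σ) then ln T ~ Normal(μ,σ), so the p-quantile of ln T is μ + z_p·σ.
ln(1300) = 7.17 and ln(2700) = 7.901; z_{0.18} = -0.9154, z_{0.85} = 1.036.
σ = (7.901 − 7.17)/(1.036 − (-0.9154)) = 0.374.
μ = 7.17 − (-0.9154)·0.374 = 7.513.
E[T] = exp(μ + σ²/2) = exp(7.513 + 0.0701) = 1960 years.

E[T] ≈ 1960 years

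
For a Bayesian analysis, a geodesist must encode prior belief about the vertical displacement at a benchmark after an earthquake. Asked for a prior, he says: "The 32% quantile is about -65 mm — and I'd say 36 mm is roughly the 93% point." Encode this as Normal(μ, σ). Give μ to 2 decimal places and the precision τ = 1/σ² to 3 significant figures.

For Normal(μ,σ), the p-quantile is μ + z_p·σ. Here z_{0.32} = -0.4677, z_{0.93} = 1.476.
So -65 = μ − 0.4677σ and 36 = μ + 1.476σ.
Subtracting: σ = (36 − -65)/(1.476 − (-0.4677)) = 51.97.
Then μ = -65 − (-0.4677)·51.97 = -40.69.
Precision τ = 1/σ² = 1/51.97² = 0.00037.

μ = -40.69, τ = 0.00037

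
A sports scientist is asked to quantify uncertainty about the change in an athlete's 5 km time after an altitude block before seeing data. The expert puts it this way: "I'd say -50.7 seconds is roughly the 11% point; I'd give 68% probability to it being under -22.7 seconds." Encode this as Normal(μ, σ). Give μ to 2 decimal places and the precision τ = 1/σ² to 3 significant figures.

μ = -30.43, τ = 0.00366

For Normal(μ,σ), the p-quantile is μ + z_p·σ. Here z_{0.11} = -1.227, z_{0.68} = 0.4677.
So -50.7 = μ − 1.227σ and -22.7 = μ + 0.4677σ.
Subtracting: σ = (-22.7 − -50.7)/(0.4677 − (-1.227)) = 16.53.
Then μ = -50.7 − (-1.227)·16.53 = -30.43.
Precision τ = 1/σ² = 1/16.53² = 0.00366.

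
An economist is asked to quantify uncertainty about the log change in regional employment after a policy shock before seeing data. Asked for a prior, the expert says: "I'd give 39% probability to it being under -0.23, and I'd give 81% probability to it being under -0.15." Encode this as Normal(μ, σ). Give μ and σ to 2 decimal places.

For Normal(μ,σ), the p-quantile is μ + z_p·σ. Here z_{0.39} = -0.2793, z_{0.81} = 0.8779.
So -0.23 = μ − 0.2793σ and -0.15 = μ + 0.8779σ.
Subtracting: σ = (-0.15 − -0.23)/(0.8779 − (-0.2793)) = 0.07.
Then μ = -0.23 − (-0.2793)·0.07 = -0.21.

μ = -0.21, σ = 0.07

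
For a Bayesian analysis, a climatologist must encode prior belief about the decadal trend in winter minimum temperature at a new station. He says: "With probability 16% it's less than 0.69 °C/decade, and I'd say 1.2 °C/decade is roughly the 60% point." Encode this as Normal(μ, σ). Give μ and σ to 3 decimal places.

μ = 1.096, σ = 0.409

The p-quantile of Normal(μ,σ) is μ + z_p·σ, with z_{0.16} = -0.9945 and z_{0.6} = 0.2533.
Eliminate σ: μ = (z₂·x₁ − z₁·x₂)/(z₂ − z₁) = (0.2533·0.69 − (-0.9945)·1.2)/1.248 = 1.096.
Then σ = (x₂ − x₁)/(z₂ − z₁) = (1.2 − 0.69)/1.248 = 0.409.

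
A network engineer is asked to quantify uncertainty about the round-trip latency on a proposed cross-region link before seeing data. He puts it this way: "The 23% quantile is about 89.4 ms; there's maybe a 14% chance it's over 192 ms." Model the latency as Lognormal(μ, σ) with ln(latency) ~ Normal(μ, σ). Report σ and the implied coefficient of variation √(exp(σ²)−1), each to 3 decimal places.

If T ~ Lognormal(μ,σ) then ln T ~ Normal(μ,σ), so the p-quantile of ln T is μ + z_p·σ.
ln(89.4) = 4.493 and ln(192) = 5.257; z_{0.23} = -0.7388, z_{0.86} = 1.08.
σ = (5.257 − 4.493)/(1.08 − (-0.7388)) = 0.420.
μ = 4.493 − (-0.7388)·0.420 = 4.804.
CV = √(exp(σ²)−1) = √(exp(0.1766)−1) = 0.439.

σ ≈ 0.420, CV ≈ 0.439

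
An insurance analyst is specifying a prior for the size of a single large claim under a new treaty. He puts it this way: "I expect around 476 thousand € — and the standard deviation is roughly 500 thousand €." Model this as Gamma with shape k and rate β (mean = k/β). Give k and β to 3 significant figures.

For Gamma(k, rate β): mean = k/β, variance = k/β², so CV = 1/√k.
CV = SD/mean = 500/476 = 1.05, hence k = 1/CV² = 0.906.
Then β = k/mean = 0.906/476 = 0.0019.

k ≈ 0.906, β ≈ 0.0019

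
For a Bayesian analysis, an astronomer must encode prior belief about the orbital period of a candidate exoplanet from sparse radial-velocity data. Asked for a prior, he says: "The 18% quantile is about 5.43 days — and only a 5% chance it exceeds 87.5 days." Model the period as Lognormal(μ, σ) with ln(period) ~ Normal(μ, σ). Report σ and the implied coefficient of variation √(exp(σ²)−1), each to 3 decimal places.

If T ~ Lognormal(μ,σ) then ln T ~ Normal(μ,σ), so the p-quantile of ln T is μ + z_p·σ.
ln(5.43) = 1.692 and ln(87.5) = 4.472; z_{0.18} = -0.9154, z_{0.95} = 1.645.
σ = (4.472 − 1.692)/(1.645 − (-0.9154)) = 1.086.
μ = 1.692 − (-0.9154)·1.086 = 2.686.
CV = √(exp(σ²)−1) = √(exp(1.1788)−1) = 1.500.

σ ≈ 1.086, CV ≈ 1.500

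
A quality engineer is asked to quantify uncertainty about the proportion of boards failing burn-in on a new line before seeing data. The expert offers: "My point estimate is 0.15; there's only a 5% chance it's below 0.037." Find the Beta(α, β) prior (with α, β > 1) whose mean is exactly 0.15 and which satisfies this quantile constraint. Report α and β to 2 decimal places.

With mean 0.15 fixed, write α = 0.15s, β = 0.85s where s = α+β.
Need P(θ < 0.037) = 0.05 under Beta(0.15s, 0.85s). Normal approximation: (q−m)/√(m(1−m)/s) ≈ z_{0.05} = -1.64, so s ≈ 0.15·0.85·(-1.64)²/(0.037−0.15)² = 27.0.
At s = 27.0: P(θ<0.037) ≈ 0.013. Adjusting to match 0.05 gives s ≈ 16.35.
So α = 0.15·16.35 ≈ 2.45, β = 0.85·16.35 ≈ 13.90.

α ≈ 2.45, β ≈ 13.90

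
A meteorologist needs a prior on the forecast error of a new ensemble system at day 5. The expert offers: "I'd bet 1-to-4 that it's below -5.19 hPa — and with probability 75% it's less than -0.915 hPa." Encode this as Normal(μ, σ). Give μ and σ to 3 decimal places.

μ = -2.817, σ = 2.820

For Normal(μ,σ), the p-quantile is μ + z_p·σ. Here z_{0.2} = -0.8416, z_{0.75} = 0.6745.
So -5.19 = μ − 0.8416σ and -0.915 = μ + 0.6745σ.
Subtracting: σ = (-0.915 − -5.19)/(0.6745 − (-0.8416)) = 2.820.
Then μ = -5.19 − (-0.8416)·2.820 = -2.817.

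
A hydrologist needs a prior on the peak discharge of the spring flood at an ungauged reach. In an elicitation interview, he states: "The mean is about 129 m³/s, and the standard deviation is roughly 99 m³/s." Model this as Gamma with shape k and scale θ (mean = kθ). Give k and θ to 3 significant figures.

k ≈ 1.7, θ ≈ 76

For Gamma(k, scale θ): mean = kθ, variance = kθ², so CV = 1/√k.
CV = SD/mean = 99/129 = 0.7674, hence k = 1/CV² = 1.7.
Then θ = mean/k = 129/1.7 = 76.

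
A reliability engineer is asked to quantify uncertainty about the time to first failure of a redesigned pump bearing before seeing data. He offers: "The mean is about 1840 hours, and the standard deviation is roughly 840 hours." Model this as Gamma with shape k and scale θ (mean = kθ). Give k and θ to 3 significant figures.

For Gamma(k, scale θ): mean = kθ, variance = kθ², so CV = 1/√k.
CV = SD/mean = 840/1840 = 0.4565, hence k = 1/CV² = 4.8.
Then θ = mean/k = 1840/4.8 = 383.

k ≈ 4.8, θ ≈ 383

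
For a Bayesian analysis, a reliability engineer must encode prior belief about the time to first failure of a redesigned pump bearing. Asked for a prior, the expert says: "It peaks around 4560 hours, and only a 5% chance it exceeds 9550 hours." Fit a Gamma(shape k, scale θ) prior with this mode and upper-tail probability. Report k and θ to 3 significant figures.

k ≈ 6.06, θ ≈ 902

Gamma(k,θ) with k>1 has mode (k−1)θ, so θ = 4560/(k−1).
Need P(X < 9550) = 0.95 with θ tied to k this way. Start at k = 2, θ = 4560: P(X<9550) ≈ 0.619.
Too low — raise k to concentrate. Iterating converges to k ≈ 6.06.
Then θ = 4560/(6.06−1) ≈ 902.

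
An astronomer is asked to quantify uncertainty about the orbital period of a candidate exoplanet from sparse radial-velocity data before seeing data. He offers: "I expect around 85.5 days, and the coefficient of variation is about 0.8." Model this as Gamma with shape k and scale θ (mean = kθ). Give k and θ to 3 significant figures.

k ≈ 1.56, θ ≈ 54.7

For Gamma(k, scale θ): mean = kθ, variance = kθ², so CV = 1/√k.
CV = 0.8, hence k = 1/CV² = 1.56.
Then θ = mean/k = 85.5/1.56 = 54.7.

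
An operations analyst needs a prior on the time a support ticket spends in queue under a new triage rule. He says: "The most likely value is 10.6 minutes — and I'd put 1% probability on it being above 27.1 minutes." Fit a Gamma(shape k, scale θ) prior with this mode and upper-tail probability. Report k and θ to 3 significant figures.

Gamma(k,θ) with k>1 has mode (k−1)θ, so θ = 10.6/(k−1).
Need P(X < 27.1) = 0.99 with θ tied to k this way. Start at k = 2, θ = 10.6: P(X<27.1) ≈ 0.724.
Too low — raise k to concentrate. Iterating converges to k ≈ 6.3.
Then θ = 10.6/(6.3−1) ≈ 2.

k ≈ 6.3, θ ≈ 2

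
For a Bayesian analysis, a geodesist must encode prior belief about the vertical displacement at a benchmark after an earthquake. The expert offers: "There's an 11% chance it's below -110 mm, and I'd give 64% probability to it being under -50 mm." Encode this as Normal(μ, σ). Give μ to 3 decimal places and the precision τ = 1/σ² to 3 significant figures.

μ = -63.570, τ = 0.000698

For Normal(μ,σ), the p-quantile is μ + z_p·σ. Here z_{0.11} = -1.227, z_{0.64} = 0.3585.
So -110 = μ − 1.227σ and -50 = μ + 0.3585σ.
Subtracting: σ = (-50 − -110)/(0.3585 − (-1.227)) = 37.855.
Then μ = -110 − (-1.227)·37.855 = -63.570.
Precision τ = 1/σ² = 1/37.86² = 0.000698.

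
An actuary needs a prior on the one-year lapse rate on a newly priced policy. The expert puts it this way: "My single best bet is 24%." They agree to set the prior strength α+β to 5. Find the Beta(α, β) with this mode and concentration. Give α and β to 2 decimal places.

For α,β > 1 the Beta mode is (α−1)/(α+β−2). With α+β = 5, the mode is (α−1)/3.
Set (α−1)/3 = 0.24 → α = 1 + 0.24·3 = 1.72.
β = 5 − α = 3.28.

α = 1.72, β = 3.28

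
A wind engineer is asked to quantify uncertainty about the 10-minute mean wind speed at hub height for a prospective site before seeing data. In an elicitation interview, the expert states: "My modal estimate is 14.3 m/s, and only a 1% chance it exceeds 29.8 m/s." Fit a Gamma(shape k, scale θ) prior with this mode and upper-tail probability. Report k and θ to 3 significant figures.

Gamma(k,θ) with k>1 has mode (k−1)θ, so θ = 14.3/(k−1).
Need P(X < 29.8) = 0.99 with θ tied to k this way. Start at k = 2, θ = 14.3: P(X<29.8) ≈ 0.616.
Too low — raise k to concentrate. Iterating converges to k ≈ 10.
Then θ = 14.3/(10−1) ≈ 1.58.

k ≈ 10, θ ≈ 1.58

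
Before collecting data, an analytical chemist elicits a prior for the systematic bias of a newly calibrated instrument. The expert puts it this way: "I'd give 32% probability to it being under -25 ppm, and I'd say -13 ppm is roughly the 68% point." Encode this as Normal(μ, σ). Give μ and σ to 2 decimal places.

μ = -19.00, σ = 12.83

The p-quantile of Normal(μ,σ) is μ + z_p·σ, with z_{0.32} = -0.4677 and z_{0.68} = 0.4677.
Eliminate σ: μ = (z₂·x₁ − z₁·x₂)/(z₂ − z₁) = (0.4677·-25 − (-0.4677)·-13)/0.9354 = -19.00.
Then σ = (x₂ − x₁)/(z₂ − z₁) = (-13 − -25)/0.9354 = 12.83.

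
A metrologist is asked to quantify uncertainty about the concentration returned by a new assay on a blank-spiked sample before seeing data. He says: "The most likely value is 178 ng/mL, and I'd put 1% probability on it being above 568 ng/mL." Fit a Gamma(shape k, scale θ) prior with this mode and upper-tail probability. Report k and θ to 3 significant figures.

k ≈ 4.29, θ ≈ 54

Gamma(k,θ) with k>1 has mode (k−1)θ, so θ = 178/(k−1).
Need P(X < 568) = 0.99 with θ tied to k this way. Start at k = 2, θ = 178: P(X<568) ≈ 0.828.
Too low — raise k to concentrate. Iterating converges to k ≈ 4.29.
Then θ = 178/(4.29−1) ≈ 54.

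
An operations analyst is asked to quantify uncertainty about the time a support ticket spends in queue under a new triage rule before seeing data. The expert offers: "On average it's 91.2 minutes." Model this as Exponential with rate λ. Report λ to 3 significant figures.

Exponential mean = 1/λ, so λ = 1/91.2 = 0.011.

λ ≈ 0.011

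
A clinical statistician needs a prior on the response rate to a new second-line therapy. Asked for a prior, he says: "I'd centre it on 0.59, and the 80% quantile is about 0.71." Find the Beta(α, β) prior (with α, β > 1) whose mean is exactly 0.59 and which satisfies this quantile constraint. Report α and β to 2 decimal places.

With mean 0.59 fixed, write α = 0.59s, β = 0.41s where s = α+β.
Need P(θ < 0.71) = 0.8 under Beta(0.59s, 0.41s). Normal approximation: (q−m)/√(m(1−m)/s) ≈ z_{0.8} = 0.842, so s ≈ 0.59·0.41·(0.842)²/(0.71−0.59)² = 11.9.
At s = 11.9: P(θ<0.71) ≈ 0.796. Adjusting to match 0.8 gives s ≈ 12.23.
So α = 0.59·12.23 ≈ 7.22, β = 0.41·12.23 ≈ 5.02.

α ≈ 7.22, β ≈ 5.02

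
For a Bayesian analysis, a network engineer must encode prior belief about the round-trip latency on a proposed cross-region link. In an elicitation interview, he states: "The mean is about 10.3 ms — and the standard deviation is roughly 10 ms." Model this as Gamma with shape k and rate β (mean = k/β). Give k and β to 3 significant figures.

k ≈ 1.06, β ≈ 0.103

For Gamma(k, rate β): mean = k/β, variance = k/β², so CV = 1/√k.
CV = SD/mean = 10/10.3 = 0.9709, hence k = 1/CV² = 1.06.
Then β = k/mean = 1.06/10.3 = 0.103.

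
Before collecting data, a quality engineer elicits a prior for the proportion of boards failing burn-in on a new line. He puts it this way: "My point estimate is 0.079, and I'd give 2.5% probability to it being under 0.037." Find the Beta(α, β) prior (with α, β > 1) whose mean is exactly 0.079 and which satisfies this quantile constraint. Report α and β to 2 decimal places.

With mean 0.079 fixed, write α = 0.079s, β = 0.921s where s = α+β.
Need P(θ < 0.037) = 0.025 under Beta(0.079s, 0.921s). Normal approximation: (q−m)/√(m(1−m)/s) ≈ z_{0.025} = -1.96, so s ≈ 0.079·0.921·(-1.96)²/(0.037−0.079)² = 158.4.
At s = 158.4: P(θ<0.037) ≈ 0.009. Adjusting to match 0.025 gives s ≈ 113.31.
So α = 0.079·113.31 ≈ 8.95, β = 0.921·113.31 ≈ 104.36.

α ≈ 8.95, β ≈ 104.36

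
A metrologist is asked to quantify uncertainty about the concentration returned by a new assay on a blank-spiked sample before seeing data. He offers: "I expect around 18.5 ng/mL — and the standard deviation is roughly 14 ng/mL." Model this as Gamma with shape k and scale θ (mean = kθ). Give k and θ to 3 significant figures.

k ≈ 1.75, θ ≈ 10.6

For Gamma(k, scale θ): mean = kθ, variance = kθ², so CV = 1/√k.
CV = SD/mean = 14/18.5 = 0.7568, hence k = 1/CV² = 1.75.
Then θ = mean/k = 18.5/1.75 = 10.6.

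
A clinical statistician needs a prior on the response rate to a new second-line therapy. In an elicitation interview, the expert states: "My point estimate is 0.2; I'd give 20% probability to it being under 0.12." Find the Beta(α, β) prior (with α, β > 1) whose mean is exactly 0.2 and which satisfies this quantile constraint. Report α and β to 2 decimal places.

α ≈ 3.67, β ≈ 14.68

With mean 0.2 fixed, write α = 0.2s, β = 0.8s where s = α+β.
Need P(θ < 0.12) = 0.2 under Beta(0.2s, 0.8s). Normal approximation: (q−m)/√(m(1−m)/s) ≈ z_{0.2} = -0.842, so s ≈ 0.2·0.8·(-0.842)²/(0.12−0.2)² = 17.7.
At s = 17.7: P(θ<0.12) ≈ 0.206. Adjusting to match 0.2 gives s ≈ 18.35.
So α = 0.2·18.35 ≈ 3.67, β = 0.8·18.35 ≈ 14.68.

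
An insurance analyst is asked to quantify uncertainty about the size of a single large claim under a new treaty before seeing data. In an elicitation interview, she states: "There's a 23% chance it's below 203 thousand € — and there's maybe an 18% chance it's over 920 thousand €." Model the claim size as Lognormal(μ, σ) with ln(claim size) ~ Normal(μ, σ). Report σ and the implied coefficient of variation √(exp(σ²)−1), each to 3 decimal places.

If T ~ Lognormal(μ,σ) then ln T ~ Normal(μ,σ), so the p-quantile of ln T is μ + z_p·σ.
ln(203) = 5.313 and ln(920) = 6.824; z_{0.23} = -0.7388, z_{0.82} = 0.9154.
σ = (6.824 − 5.313)/(0.9154 − (-0.7388)) = 0.914.
μ = 5.313 − (-0.7388)·0.914 = 5.988.
CV = √(exp(σ²)−1) = √(exp(0.8345)−1) = 1.142.

σ ≈ 0.914, CV ≈ 1.142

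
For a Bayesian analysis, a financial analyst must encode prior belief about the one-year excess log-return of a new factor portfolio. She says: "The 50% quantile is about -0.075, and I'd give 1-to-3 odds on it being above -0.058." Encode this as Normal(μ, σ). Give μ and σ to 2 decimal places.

The p-quantile of Normal(μ,σ) is μ + z_p·σ, with z_{0.5} = 0 and z_{0.75} = 0.6745.
Eliminate σ: μ = (z₂·x₁ − z₁·x₂)/(z₂ − z₁) = (0.6745·-0.075 − (0)·-0.058)/0.6745 = -0.07.
Then σ = (x₂ − x₁)/(z₂ − z₁) = (-0.058 − -0.075)/0.6745 = 0.03.

μ = -0.07, σ = 0.03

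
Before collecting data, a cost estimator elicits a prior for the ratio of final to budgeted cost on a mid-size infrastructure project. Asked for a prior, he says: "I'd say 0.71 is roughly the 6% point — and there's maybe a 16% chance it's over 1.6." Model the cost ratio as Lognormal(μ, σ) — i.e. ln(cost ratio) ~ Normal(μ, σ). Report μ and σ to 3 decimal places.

If T ~ Lognormal(μ,σ) then ln T ~ Normal(μ,σ), so the p-quantile of ln T is μ + z_p·σ.
ln(0.71) = -0.3425 and ln(1.6) = 0.47; z_{0.06} = -1.555, z_{0.84} = 0.9945.
σ = (0.47 − -0.3425)/(0.9945 − (-1.555)) = 0.319.
μ = -0.3425 − (-1.555)·0.319 = 0.153.

μ ≈ 0.153, σ ≈ 0.319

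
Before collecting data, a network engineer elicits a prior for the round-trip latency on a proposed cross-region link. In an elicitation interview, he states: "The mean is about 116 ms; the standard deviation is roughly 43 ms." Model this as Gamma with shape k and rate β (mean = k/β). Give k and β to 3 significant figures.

k ≈ 7.28, β ≈ 0.0627

For Gamma(k, rate β): mean = k/β, variance = k/β², so CV = 1/√k.
CV = SD/mean = 43/116 = 0.3707, hence k = 1/CV² = 7.28.
Then β = k/mean = 7.28/116 = 0.0627.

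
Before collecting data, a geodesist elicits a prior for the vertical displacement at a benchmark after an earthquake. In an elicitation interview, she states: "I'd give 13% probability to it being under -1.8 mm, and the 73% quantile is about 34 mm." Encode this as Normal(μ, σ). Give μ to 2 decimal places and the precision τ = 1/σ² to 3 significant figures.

μ = 21.39, τ = 0.00236

The p-quantile of Normal(μ,σ) is μ + z_p·σ, with z_{0.13} = -1.126 and z_{0.73} = 0.6128.
Eliminate σ: μ = (z₂·x₁ − z₁·x₂)/(z₂ − z₁) = (0.6128·-1.8 − (-1.126)·34)/1.739 = 21.39.
Then σ = (x₂ − x₁)/(z₂ − z₁) = (34 − -1.8)/1.739 = 20.58.
Precision τ = 1/σ² = 1/20.58² = 0.00236.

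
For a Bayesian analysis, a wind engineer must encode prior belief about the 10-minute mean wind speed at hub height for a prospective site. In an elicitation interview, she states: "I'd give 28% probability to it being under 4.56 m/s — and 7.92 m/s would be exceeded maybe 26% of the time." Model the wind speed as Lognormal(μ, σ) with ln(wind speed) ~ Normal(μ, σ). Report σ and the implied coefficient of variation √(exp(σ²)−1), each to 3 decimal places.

σ ≈ 0.450, CV ≈ 0.474

If T ~ Lognormal(μ,σ) then ln T ~ Normal(μ,σ), so the p-quantile of ln T is μ + z_p·σ.
ln(4.56) = 1.517 and ln(7.92) = 2.069; z_{0.28} = -0.5828, z_{0.74} = 0.6433.
σ = (2.069 − 1.517)/(0.6433 − (-0.5828)) = 0.450.
μ = 1.517 − (-0.5828)·0.450 = 1.780.
CV = √(exp(σ²)−1) = √(exp(0.2027)−1) = 0.474.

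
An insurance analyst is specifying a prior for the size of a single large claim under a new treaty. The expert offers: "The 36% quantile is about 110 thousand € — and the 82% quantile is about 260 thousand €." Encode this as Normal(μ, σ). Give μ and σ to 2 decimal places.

μ = 152.21, σ = 117.76

The p-quantile of Normal(μ,σ) is μ + z_p·σ, with z_{0.36} = -0.3585 and z_{0.82} = 0.9154.
Eliminate σ: μ = (z₂·x₁ − z₁·x₂)/(z₂ − z₁) = (0.9154·110 − (-0.3585)·260)/1.274 = 152.21.
Then σ = (x₂ − x₁)/(z₂ − z₁) = (260 − 110)/1.274 = 117.76.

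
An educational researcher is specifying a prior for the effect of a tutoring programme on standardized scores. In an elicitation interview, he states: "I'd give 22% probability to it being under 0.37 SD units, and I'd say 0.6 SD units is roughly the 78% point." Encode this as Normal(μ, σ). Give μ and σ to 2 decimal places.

μ = 0.48, σ = 0.15

For Normal(μ,σ), the p-quantile is μ + z_p·σ. Here z_{0.22} = -0.7722, z_{0.78} = 0.7722.
So 0.37 = μ − 0.7722σ and 0.6 = μ + 0.7722σ.
Subtracting: σ = (0.6 − 0.37)/(0.7722 − (-0.7722)) = 0.15.
Then μ = 0.37 − (-0.7722)·0.15 = 0.48.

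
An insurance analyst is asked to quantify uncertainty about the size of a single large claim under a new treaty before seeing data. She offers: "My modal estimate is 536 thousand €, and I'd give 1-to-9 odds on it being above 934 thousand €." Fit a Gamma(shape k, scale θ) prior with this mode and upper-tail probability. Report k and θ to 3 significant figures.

k ≈ 7.15, θ ≈ 87.1

Gamma(k,θ) with k>1 has mode (k−1)θ, so θ = 536/(k−1).
Need P(X < 934) = 0.9 with θ tied to k this way. Start at k = 2, θ = 536: P(X<934) ≈ 0.520.
Too low — raise k to concentrate. Iterating converges to k ≈ 7.15.
Then θ = 536/(7.15−1) ≈ 87.1.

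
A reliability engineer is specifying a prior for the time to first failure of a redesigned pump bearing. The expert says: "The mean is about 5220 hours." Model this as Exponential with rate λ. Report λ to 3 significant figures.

Exponential mean = 1/λ, so λ = 1/5220.0 = 0.000192.

λ ≈ 0.000192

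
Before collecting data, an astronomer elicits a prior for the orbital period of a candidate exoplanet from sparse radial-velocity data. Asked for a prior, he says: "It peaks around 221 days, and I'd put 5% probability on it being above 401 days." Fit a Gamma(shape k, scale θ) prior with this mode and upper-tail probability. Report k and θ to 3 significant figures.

k ≈ 8.85, θ ≈ 28.2

Gamma(k,θ) with k>1 has mode (k−1)θ, so θ = 221/(k−1).
Need P(X < 401) = 0.95 with θ tied to k this way. Start at k = 2, θ = 221: P(X<401) ≈ 0.541.
Too low — raise k to concentrate. Iterating converges to k ≈ 8.85.
Then θ = 221/(8.85−1) ≈ 28.2.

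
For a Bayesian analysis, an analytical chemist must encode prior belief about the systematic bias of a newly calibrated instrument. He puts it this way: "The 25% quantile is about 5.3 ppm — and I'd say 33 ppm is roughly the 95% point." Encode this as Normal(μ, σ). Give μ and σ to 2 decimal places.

The p-quantile of Normal(μ,σ) is μ + z_p·σ, with z_{0.25} = -0.6745 and z_{0.95} = 1.645.
Eliminate σ: μ = (z₂·x₁ − z₁·x₂)/(z₂ − z₁) = (1.645·5.3 − (-0.6745)·33)/2.319 = 13.36.
Then σ = (x₂ − x₁)/(z₂ − z₁) = (33 − 5.3)/2.319 = 11.94.

μ = 13.36, σ = 11.94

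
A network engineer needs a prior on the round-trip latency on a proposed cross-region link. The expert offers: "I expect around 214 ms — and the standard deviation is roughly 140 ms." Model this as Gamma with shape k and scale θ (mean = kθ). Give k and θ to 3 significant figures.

For Gamma(k, scale θ): mean = kθ, variance = kθ², so CV = 1/√k.
CV = SD/mean = 140/214 = 0.6542, hence k = 1/CV² = 2.34.
Then θ = mean/k = 214/2.34 = 91.6.

k ≈ 2.34, θ ≈ 91.6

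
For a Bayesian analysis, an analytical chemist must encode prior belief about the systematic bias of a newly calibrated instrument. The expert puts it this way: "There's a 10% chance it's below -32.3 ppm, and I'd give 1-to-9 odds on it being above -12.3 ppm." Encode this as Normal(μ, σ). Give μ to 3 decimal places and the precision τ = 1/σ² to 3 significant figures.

For Normal(μ,σ), the p-quantile is μ + z_p·σ. Here z_{0.1} = -1.282, z_{0.9} = 1.282.
So -32.3 = μ − 1.282σ and -12.3 = μ + 1.282σ.
Subtracting: σ = (-12.3 − -32.3)/(1.282 − (-1.282)) = 7.803.
Then μ = -32.3 − (-1.282)·7.803 = -22.300.
Precision τ = 1/σ² = 1/7.803² = 0.0164.

μ = -22.300, τ = 0.0164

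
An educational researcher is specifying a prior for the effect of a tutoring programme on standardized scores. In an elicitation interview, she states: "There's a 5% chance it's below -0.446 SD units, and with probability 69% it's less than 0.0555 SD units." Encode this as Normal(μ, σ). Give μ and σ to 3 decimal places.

The p-quantile of Normal(μ,σ) is μ + z_p·σ, with z_{0.05} = -1.645 and z_{0.69} = 0.4959.
Eliminate σ: μ = (z₂·x₁ − z₁·x₂)/(z₂ − z₁) = (0.4959·-0.446 − (-1.645)·0.0555)/2.141 = -0.061.
Then σ = (x₂ − x₁)/(z₂ − z₁) = (0.0555 − -0.446)/2.141 = 0.234.

μ = -0.061, σ = 0.234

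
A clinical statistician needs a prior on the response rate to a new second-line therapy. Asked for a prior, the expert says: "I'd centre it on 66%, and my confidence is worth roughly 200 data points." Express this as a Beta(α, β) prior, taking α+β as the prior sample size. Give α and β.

α = 132, β = 68

Under the effective-sample-size interpretation, Beta(α, β) has prior mean α/(α+β) and prior sample size α+β.
So α+β = 200 and α/(α+β) = 0.66, giving α = 0.66·200 = 132 and β = 200 − 132 = 68.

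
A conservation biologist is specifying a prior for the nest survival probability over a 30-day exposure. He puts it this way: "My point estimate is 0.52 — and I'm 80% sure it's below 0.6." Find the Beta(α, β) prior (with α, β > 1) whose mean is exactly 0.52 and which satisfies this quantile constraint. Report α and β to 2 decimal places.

α ≈ 14.48, β ≈ 13.37

With mean 0.52 fixed, write α = 0.52s, β = 0.48s where s = α+β.
Need P(θ < 0.6) = 0.8 under Beta(0.52s, 0.48s). Normal approximation: (q−m)/√(m(1−m)/s) ≈ z_{0.8} = 0.842, so s ≈ 0.52·0.48·(0.842)²/(0.6−0.52)² = 27.6.
At s = 27.6: P(θ<0.6) ≈ 0.799. Adjusting to match 0.8 gives s ≈ 27.85.
So α = 0.52·27.85 ≈ 14.48, β = 0.48·27.85 ≈ 13.37.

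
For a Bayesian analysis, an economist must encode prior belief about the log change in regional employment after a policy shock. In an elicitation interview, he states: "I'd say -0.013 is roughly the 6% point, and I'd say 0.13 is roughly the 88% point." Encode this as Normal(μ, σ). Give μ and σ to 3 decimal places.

μ = 0.068, σ = 0.052

For Normal(μ,σ), the p-quantile is μ + z_p·σ. Here z_{0.06} = -1.555, z_{0.88} = 1.175.
So -0.013 = μ − 1.555σ and 0.13 = μ + 1.175σ.
Subtracting: σ = (0.13 − -0.013)/(1.175 − (-1.555)) = 0.052.
Then μ = -0.013 − (-1.555)·0.052 = 0.068.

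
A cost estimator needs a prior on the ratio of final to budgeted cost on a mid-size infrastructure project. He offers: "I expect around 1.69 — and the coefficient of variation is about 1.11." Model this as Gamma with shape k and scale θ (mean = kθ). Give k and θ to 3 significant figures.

For Gamma(k, scale θ): mean = kθ, variance = kθ², so CV = 1/√k.
CV = 1.11, hence k = 1/CV² = 0.812.
Then θ = mean/k = 1.69/0.812 = 2.08.

k ≈ 0.812, θ ≈ 2.08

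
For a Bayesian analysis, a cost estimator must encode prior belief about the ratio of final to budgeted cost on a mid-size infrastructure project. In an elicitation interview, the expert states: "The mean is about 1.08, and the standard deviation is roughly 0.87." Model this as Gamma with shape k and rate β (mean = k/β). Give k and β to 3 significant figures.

For Gamma(k, rate β): mean = k/β, variance = k/β², so CV = 1/√k.
CV = SD/mean = 0.87/1.08 = 0.8056, hence k = 1/CV² = 1.54.
Then β = k/mean = 1.54/1.08 = 1.43.

k ≈ 1.54, β ≈ 1.43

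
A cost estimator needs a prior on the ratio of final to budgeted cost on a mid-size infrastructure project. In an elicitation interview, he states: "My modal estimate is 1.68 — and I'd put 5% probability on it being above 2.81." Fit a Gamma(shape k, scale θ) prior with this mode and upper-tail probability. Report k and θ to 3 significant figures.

Gamma(k,θ) with k>1 has mode (k−1)θ, so θ = 1.68/(k−1).
Need P(X < 2.81) = 0.95 with θ tied to k this way. Start at k = 2, θ = 1.68: P(X<2.81) ≈ 0.498.
Too low — raise k to concentrate. Iterating converges to k ≈ 11.6.
Then θ = 1.68/(11.6−1) ≈ 0.159.

k ≈ 11.6, θ ≈ 0.159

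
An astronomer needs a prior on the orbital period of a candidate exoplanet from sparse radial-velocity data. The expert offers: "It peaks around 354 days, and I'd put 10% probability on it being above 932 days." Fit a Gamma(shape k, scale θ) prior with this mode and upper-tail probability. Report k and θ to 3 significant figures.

Gamma(k,θ) with k>1 has mode (k−1)θ, so θ = 354/(k−1).
Need P(X < 932) = 0.9 with θ tied to k this way. Start at k = 2, θ = 354: P(X<932) ≈ 0.739.
Too low — raise k to concentrate. Iterating converges to k ≈ 3.05.
Then θ = 354/(3.05−1) ≈ 173.

k ≈ 3.05, θ ≈ 173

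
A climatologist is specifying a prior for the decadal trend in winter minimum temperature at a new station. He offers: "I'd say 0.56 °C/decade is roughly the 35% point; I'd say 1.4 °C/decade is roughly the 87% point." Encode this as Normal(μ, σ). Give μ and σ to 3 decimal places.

The p-quantile of Normal(μ,σ) is μ + z_p·σ, with z_{0.35} = -0.3853 and z_{0.87} = 1.126.
Eliminate σ: μ = (z₂·x₁ − z₁·x₂)/(z₂ − z₁) = (1.126·0.56 − (-0.3853)·1.4)/1.512 = 0.774.
Then σ = (x₂ − x₁)/(z₂ − z₁) = (1.4 − 0.56)/1.512 = 0.556.

μ = 0.774, σ = 0.556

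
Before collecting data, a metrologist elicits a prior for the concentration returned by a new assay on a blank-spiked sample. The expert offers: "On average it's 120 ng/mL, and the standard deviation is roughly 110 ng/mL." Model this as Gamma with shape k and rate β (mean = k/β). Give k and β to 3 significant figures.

k ≈ 1.19, β ≈ 0.00992

For Gamma(k, rate β): mean = k/β, variance = k/β², so CV = 1/√k.
CV = SD/mean = 110/120 = 0.9167, hence k = 1/CV² = 1.19.
Then β = k/mean = 1.19/120 = 0.00992.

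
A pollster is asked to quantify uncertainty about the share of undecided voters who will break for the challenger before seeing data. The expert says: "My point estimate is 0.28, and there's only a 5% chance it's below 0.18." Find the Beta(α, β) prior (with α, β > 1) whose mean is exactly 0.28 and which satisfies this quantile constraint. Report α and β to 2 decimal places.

With mean 0.28 fixed, write α = 0.28s, β = 0.72s where s = α+β.
Need P(θ < 0.18) = 0.05 under Beta(0.28s, 0.72s). Normal approximation: (q−m)/√(m(1−m)/s) ≈ z_{0.05} = -1.64, so s ≈ 0.28·0.72·(-1.64)²/(0.18−0.28)² = 54.5.
At s = 54.5: P(θ<0.18) ≈ 0.039. Adjusting to match 0.05 gives s ≈ 48.14.
So α = 0.28·48.14 ≈ 13.48, β = 0.72·48.14 ≈ 34.66.

α ≈ 13.48, β ≈ 34.66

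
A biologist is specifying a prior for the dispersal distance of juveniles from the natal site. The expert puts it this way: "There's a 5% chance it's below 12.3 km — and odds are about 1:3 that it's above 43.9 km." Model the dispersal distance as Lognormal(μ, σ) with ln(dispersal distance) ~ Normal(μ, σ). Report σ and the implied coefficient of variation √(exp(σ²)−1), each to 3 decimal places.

σ ≈ 0.549, CV ≈ 0.593

If T ~ Lognormal(μ,σ) then ln T ~ Normal(μ,σ), so the p-quantile of ln T is μ + z_p·σ.
ln(12.3) = 2.51 and ln(43.9) = 3.782; z_{0.05} = -1.645, z_{0.75} = 0.6745.
σ = (3.782 − 2.51)/(0.6745 − (-1.645)) = 0.549.
μ = 2.51 − (-1.645)·0.549 = 3.412.
CV = √(exp(σ²)−1) = √(exp(0.3009)−1) = 0.593.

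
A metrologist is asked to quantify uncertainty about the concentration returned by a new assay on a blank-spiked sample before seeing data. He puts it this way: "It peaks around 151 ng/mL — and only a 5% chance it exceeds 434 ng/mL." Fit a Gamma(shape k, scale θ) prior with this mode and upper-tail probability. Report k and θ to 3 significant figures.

k ≈ 3.39, θ ≈ 63.1

Gamma(k,θ) with k>1 has mode (k−1)θ, so θ = 151/(k−1).
Need P(X < 434) = 0.95 with θ tied to k this way. Start at k = 2, θ = 151: P(X<434) ≈ 0.781.
Too low — raise k to concentrate. Iterating converges to k ≈ 3.39.
Then θ = 151/(3.39−1) ≈ 63.1.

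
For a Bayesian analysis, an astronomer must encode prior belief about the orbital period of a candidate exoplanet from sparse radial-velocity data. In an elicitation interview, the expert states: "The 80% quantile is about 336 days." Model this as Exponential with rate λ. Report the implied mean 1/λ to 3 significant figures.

mean ≈ 209 days

P(T < 336.0) = 1 − e^(−λ·336.0) = 0.8, so λ = −ln(1−0.8)/336.0 = −ln(0.2)/336.0 = 0.00479.
Mean = 1/λ = 209 days.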